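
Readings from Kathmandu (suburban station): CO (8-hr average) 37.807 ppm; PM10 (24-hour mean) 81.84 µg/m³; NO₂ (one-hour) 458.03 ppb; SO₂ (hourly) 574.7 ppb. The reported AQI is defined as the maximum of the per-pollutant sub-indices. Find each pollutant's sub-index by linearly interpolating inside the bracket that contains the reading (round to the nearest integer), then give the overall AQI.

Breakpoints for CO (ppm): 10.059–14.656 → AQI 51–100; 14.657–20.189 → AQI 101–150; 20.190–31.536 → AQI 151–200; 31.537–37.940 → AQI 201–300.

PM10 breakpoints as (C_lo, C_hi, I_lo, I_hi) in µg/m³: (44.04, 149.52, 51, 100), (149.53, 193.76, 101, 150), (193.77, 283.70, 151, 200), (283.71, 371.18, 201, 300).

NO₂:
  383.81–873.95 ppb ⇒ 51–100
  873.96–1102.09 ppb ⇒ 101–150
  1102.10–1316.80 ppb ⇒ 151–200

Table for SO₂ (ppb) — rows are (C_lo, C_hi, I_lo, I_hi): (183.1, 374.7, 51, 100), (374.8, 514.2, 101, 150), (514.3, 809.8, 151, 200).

CO: 37.807 lies in 31.537–37.940, so I_lo=201, I_hi=300, C_lo=31.537, C_hi=37.940.
(300−201)/(37.940−31.537) × (37.807−31.537) + 201 = 99/6.403 × 6.270 + 201 ≈ 297.94 → 298.
PM10: 81.84 lies in 44.04–149.52, so I_lo=51, I_hi=100, C_lo=44.04, C_hi=149.52.
(100−51)/(149.52−44.04) × (81.84−44.04) + 51 = 49/105.48 × 37.80 + 51 ≈ 68.56 → 69.
NO₂ 458.03: bracket 383.81–873.95 → index 51–100; slope 49/490.14, offset 74.22.
AQI = 51 + 49/490.14·74.22 ≈ 58.42 ⇒ 58.
SO₂: 574.7 ∈ [514.3, 809.8] ↔ index [151, 200].
151 + (574.7−514.3)·(200−151)/(809.8−514.3) = 151 + 60.4·49/295.5 ≈ 161.02, so AQI = 161.
Sub-indices: CO→298, PM10→69, NO₂→58, SO₂→161. Overall AQI = max = 298; dominant pollutant is CO.

298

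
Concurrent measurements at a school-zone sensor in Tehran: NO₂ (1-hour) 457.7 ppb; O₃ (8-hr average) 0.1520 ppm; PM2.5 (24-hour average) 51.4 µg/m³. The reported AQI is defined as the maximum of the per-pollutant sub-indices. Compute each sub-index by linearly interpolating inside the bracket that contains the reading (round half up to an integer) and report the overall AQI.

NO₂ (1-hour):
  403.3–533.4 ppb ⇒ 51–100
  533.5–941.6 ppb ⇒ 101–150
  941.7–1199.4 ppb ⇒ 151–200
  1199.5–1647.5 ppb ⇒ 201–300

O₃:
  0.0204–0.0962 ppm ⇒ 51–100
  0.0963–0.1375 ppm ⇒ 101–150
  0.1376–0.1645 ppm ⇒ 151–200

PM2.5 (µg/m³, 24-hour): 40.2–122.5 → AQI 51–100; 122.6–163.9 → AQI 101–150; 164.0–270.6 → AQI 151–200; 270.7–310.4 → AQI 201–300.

177

NO₂ 457.7: bracket 403.3–533.4 → index 51–100; slope 49/130.1, offset 54.4.
AQI = 51 + 49/130.1·54.4 ≈ 71.49 ⇒ 71.
O₃: 0.1520 lies in 0.1376–0.1645, so I_lo=151, I_hi=200, C_lo=0.1376, C_hi=0.1645.
(200−151)/(0.1645−0.1376) × (0.1520−0.1376) + 151 = 49/0.0269 × 0.0144 + 151 ≈ 177.23 → 177.
PM2.5: 51.4 lies in 40.2–122.5, so I_lo=51, I_hi=100, C_lo=40.2, C_hi=122.5.
(100−51)/(122.5−40.2) × (51.4−40.2) + 51 = 49/82.3 × 11.2 + 51 ≈ 57.67 → 58.
Sub-indices: NO₂→71, O₃→177, PM2.5→58. Overall AQI = max = 177; dominant pollutant is O₃.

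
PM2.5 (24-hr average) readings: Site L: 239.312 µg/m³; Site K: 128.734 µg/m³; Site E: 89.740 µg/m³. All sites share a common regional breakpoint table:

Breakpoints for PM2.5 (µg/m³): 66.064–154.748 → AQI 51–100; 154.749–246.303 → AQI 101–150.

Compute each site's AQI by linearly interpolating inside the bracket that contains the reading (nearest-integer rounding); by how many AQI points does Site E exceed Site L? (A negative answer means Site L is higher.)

-82

Site L: 239.312 lies in 154.749–246.303, so I_lo=101, I_hi=150, C_lo=154.749, C_hi=246.303.
(150−101)/(246.303−154.749) × (239.312−154.749) + 101 = 49/91.554 × 84.563 + 101 ≈ 146.26 → 146.
Site K: 128.734 lies in 66.064–154.748, so I_lo=51, I_hi=100, C_lo=66.064, C_hi=154.748.
(100−51)/(154.748−66.064) × (128.734−66.064) + 51 = 49/88.684 × 62.670 + 51 ≈ 85.63 → 86.
Site E: 89.740 ∈ [66.064, 154.748] ↔ index [51, 100].
51 + (89.740−66.064)·(100−51)/(154.748−66.064) = 51 + 23.676·49/88.684 ≈ 64.08, so AQI = 64.
AQIs: Site L=146, Site K=86, Site E=64. Site E (64) − Site L (146) = -82.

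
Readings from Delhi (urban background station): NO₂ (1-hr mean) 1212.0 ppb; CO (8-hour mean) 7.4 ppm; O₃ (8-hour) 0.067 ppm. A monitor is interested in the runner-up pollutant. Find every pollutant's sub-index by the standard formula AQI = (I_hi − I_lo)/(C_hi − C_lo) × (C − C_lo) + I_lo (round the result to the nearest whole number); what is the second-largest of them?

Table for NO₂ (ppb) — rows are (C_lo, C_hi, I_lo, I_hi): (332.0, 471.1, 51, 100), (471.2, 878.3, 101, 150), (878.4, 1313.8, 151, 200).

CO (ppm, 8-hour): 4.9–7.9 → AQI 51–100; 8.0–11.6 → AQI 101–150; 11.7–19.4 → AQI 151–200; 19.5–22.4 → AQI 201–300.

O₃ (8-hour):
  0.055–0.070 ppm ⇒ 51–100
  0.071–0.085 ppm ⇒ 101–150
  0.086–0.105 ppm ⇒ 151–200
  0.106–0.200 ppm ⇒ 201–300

NO₂: row 878.4–1313.8 (AQI 151–200). (200−151)·(1212.0−878.4)/(1313.8−878.4) + 151 = 49·333.6/435.4 + 151 ≈ 188.54 → 189.
CO: 7.4 ∈ [4.9, 7.9] ↔ index [51, 100].
51 + (7.4−4.9)·(100−51)/(7.9−4.9) = 51 + 2.5·49/3.0 ≈ 91.83, so AQI = 92.
O₃: 0.067 lies in 0.055–0.070, so I_lo=51, I_hi=100, C_lo=0.055, C_hi=0.070.
(100−51)/(0.070−0.055) × (0.067−0.055) + 51 = 49/0.015 × 0.012 + 51 ≈ 90.20 → 90.
Sub-indices: NO₂→189, CO→92, O₃→90. Ranked high→low: 189, 92, 90. Second-highest sub-index = 92.

92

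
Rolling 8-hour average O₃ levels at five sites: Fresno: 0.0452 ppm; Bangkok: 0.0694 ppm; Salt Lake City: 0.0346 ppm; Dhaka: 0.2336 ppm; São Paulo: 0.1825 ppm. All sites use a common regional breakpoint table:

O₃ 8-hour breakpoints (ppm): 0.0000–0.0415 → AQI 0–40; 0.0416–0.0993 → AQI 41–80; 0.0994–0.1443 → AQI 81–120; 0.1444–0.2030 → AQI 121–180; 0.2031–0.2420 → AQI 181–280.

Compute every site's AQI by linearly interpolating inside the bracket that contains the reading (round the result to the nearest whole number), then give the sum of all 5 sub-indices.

554

Fresno 0.0452: bracket 0.0416–0.0993 → index 41–80; slope 39/0.0577, offset 0.0036.
AQI = 41 + 39/0.0577·0.0036 ≈ 43.43 ⇒ 43.
Bangkok: row 0.0416–0.0993 (AQI 41–80). (80−41)·(0.0694−0.0416)/(0.0993−0.0416) + 41 = 39·0.0278/0.0577 + 41 ≈ 59.79 → 60.
Salt Lake City: 0.0346 ∈ [0.0000, 0.0415] ↔ index [0, 40].
0 + (0.0346−0.0000)·(40−0)/(0.0415−0.0000) = 0 + 0.0346·40/0.0415 ≈ 33.35, so AQI = 33.
Dhaka: 0.2336 ∈ [0.2031, 0.2420] ↔ index [181, 280].
181 + (0.2336−0.2031)·(280−181)/(0.2420−0.2031) = 181 + 0.0305·99/0.0389 ≈ 258.62, so AQI = 259.
São Paulo: 0.1825 lies in 0.1444–0.2030, so I_lo=121, I_hi=180, C_lo=0.1444, C_hi=0.2030.
(180−121)/(0.2030−0.1444) × (0.1825−0.1444) + 121 = 59/0.0586 × 0.0381 + 121 ≈ 159.36 → 159.
AQIs: Fresno=43, Bangkok=60, Salt Lake City=33, Dhaka=259, São Paulo=159. Sum = 43 + 60 + 33 + 259 + 159 = 554.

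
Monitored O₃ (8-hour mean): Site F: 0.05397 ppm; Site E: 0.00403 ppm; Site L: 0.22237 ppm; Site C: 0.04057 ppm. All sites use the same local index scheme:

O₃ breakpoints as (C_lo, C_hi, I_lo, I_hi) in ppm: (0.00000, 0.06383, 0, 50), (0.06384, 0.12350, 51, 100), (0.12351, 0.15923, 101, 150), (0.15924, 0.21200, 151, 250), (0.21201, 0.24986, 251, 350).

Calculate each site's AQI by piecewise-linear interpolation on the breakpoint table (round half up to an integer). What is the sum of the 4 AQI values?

355

Site F: 0.05397 lies in 0.00000–0.06383, so I_lo=0, I_hi=50, C_lo=0.00000, C_hi=0.06383.
(50−0)/(0.06383−0.00000) × (0.05397−0.00000) + 0 = 50/0.06383 × 0.05397 + 0 ≈ 42.28 → 42.
Site E: 0.00403 lies in 0.00000–0.06383, so I_lo=0, I_hi=50, C_lo=0.00000, C_hi=0.06383.
(50−0)/(0.06383−0.00000) × (0.00403−0.00000) + 0 = 50/0.06383 × 0.00403 + 0 ≈ 3.16 → 3.
Site L: 0.22237 lies in 0.21201–0.24986, so I_lo=251, I_hi=350, C_lo=0.21201, C_hi=0.24986.
(350−251)/(0.24986−0.21201) × (0.22237−0.21201) + 251 = 99/0.03785 × 0.01036 + 251 ≈ 278.10 → 278.
Site C: row 0.00000–0.06383 (AQI 0–50). (50−0)·(0.04057−0.00000)/(0.06383−0.00000) + 0 = 50·0.04057/0.06383 + 0 ≈ 31.78 → 32.
AQIs: Site F=42, Site E=3, Site L=278, Site C=32. Sum = 42 + 3 + 278 + 32 = 355.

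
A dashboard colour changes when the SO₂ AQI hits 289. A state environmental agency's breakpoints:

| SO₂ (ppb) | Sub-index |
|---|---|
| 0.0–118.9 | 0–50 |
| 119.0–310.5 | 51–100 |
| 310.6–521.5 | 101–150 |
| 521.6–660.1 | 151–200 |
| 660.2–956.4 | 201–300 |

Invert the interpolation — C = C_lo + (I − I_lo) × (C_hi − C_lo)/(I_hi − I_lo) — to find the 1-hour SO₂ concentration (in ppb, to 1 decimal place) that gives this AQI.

AQI 289 lies in the 201–300 band, which corresponds to 660.2–956.4 ppb.
C = 660.2 + (289−201)×(956.4−660.2)/(300−201) = 660.2 + 88×296.2/99 ≈ 923.489 ppb → 923.5 ppb to 1 dp.

923.5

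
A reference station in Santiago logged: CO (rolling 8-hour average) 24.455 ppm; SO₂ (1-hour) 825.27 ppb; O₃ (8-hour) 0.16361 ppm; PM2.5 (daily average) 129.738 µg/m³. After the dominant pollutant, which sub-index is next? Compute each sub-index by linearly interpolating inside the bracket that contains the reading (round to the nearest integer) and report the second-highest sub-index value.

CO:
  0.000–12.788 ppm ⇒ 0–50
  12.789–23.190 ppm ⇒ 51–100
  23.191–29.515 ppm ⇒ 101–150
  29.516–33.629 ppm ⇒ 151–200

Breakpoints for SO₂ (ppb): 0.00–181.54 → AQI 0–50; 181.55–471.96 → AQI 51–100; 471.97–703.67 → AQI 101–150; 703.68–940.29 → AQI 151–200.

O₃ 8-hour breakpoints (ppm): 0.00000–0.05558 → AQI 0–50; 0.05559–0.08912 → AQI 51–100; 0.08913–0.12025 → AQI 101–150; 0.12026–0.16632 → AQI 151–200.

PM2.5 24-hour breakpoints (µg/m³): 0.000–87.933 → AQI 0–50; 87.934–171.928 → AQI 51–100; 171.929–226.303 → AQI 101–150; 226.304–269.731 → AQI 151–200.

CO: 24.455 ∈ [23.191, 29.515] ↔ index [101, 150].
101 + (24.455−23.191)·(150−101)/(29.515−23.191) = 101 + 1.264·49/6.324 ≈ 110.79, so AQI = 111.
SO₂: 825.27 lies in 703.68–940.29, so I_lo=151, I_hi=200, C_lo=703.68, C_hi=940.29.
(200−151)/(940.29−703.68) × (825.27−703.68) + 151 = 49/236.61 × 121.59 + 151 ≈ 176.18 → 176.
O₃: row 0.12026–0.16632 (AQI 151–200). (200−151)·(0.16361−0.12026)/(0.16632−0.12026) + 151 = 49·0.04335/0.04606 + 151 ≈ 197.12 → 197.
PM2.5: row 87.934–171.928 (AQI 51–100). (100−51)·(129.738−87.934)/(171.928−87.934) + 51 = 49·41.804/83.994 + 51 ≈ 75.39 → 75.
Sub-indices: CO→111, SO₂→176, O₃→197, PM2.5→75. Ranked high→low: 197, 176, 111, 75. Second-highest sub-index = 176.

176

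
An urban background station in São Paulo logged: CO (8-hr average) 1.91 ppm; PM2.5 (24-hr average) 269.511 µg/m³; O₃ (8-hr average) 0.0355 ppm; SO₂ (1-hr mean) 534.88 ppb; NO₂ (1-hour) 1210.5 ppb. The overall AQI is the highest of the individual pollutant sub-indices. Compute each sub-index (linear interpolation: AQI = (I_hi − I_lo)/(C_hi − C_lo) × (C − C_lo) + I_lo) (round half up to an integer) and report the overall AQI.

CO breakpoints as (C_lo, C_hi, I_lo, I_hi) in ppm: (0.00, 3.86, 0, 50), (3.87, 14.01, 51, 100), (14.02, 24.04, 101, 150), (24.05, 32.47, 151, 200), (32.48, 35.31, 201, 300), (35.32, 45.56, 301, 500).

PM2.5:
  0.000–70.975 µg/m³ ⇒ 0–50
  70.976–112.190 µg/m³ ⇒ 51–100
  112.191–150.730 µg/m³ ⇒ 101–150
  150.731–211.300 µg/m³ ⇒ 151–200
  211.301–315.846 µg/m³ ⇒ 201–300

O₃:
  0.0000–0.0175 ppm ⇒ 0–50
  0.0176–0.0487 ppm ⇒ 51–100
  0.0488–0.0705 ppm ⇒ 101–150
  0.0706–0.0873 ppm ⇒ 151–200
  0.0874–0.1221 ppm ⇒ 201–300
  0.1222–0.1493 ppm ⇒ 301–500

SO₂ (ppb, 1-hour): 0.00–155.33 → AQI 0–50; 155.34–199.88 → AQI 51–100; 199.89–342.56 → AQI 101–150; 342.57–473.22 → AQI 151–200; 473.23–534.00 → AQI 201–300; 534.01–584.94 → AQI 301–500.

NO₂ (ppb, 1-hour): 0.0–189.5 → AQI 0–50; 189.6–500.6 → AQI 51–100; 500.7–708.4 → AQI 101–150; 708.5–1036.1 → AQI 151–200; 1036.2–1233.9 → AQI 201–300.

304

CO: 1.91 lies in 0.00–3.86, so I_lo=0, I_hi=50, C_lo=0.00, C_hi=3.86.
(50−0)/(3.86−0.00) × (1.91−0.00) + 0 = 50/3.86 × 1.91 + 0 ≈ 24.74 → 25.
PM2.5: 269.511 ∈ [211.301, 315.846] ↔ index [201, 300].
201 + (269.511−211.301)·(300−201)/(315.846−211.301) = 201 + 58.210·99/104.545 ≈ 256.12, so AQI = 256.
O₃: 0.0355 ∈ [0.0176, 0.0487] ↔ index [51, 100].
51 + (0.0355−0.0176)·(100−51)/(0.0487−0.0176) = 51 + 0.0179·49/0.0311 ≈ 79.20, so AQI = 79.
SO₂: 534.88 lies in 534.01–584.94, so I_lo=301, I_hi=500, C_lo=534.01, C_hi=584.94.
(500−301)/(584.94−534.01) × (534.88−534.01) + 301 = 199/50.93 × 0.87 + 301 ≈ 304.40 → 304.
NO₂: row 1036.2–1233.9 (AQI 201–300). (300−201)·(1210.5−1036.2)/(1233.9−1036.2) + 201 = 99·174.3/197.7 + 201 ≈ 288.28 → 288.
Sub-indices: CO→25, PM2.5→256, O₃→79, SO₂→304, NO₂→288. Overall AQI = max = 304; dominant pollutant is SO₂.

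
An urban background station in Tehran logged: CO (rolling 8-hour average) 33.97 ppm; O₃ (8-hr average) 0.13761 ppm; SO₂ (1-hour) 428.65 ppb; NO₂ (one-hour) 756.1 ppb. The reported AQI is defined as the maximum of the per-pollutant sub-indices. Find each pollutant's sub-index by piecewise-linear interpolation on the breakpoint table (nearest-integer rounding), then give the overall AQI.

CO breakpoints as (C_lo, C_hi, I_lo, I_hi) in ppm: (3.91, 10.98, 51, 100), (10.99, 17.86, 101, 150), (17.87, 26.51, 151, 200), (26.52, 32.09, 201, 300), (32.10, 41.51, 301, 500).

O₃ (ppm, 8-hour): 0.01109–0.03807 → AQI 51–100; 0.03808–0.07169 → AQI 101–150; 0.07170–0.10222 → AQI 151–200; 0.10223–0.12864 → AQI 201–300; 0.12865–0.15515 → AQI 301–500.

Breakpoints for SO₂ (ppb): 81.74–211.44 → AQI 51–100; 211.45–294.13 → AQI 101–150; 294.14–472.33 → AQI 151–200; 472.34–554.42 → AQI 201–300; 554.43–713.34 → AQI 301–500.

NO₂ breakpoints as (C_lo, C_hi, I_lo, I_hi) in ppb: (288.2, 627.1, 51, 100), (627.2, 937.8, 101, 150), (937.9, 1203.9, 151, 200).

CO: 33.97 ∈ [32.10, 41.51] ↔ index [301, 500].
301 + (33.97−32.10)·(500−301)/(41.51−32.10) = 301 + 1.87·199/9.41 ≈ 340.55, so AQI = 341.
O₃: 0.13761 lies in 0.12865–0.15515, so I_lo=301, I_hi=500, C_lo=0.12865, C_hi=0.15515.
(500−301)/(0.15515−0.12865) × (0.13761−0.12865) + 301 = 199/0.02650 × 0.00896 + 301 ≈ 368.28 → 368.
SO₂: 428.65 lies in 294.14–472.33, so I_lo=151, I_hi=200, C_lo=294.14, C_hi=472.33.
(200−151)/(472.33−294.14) × (428.65−294.14) + 151 = 49/178.19 × 134.51 + 151 ≈ 187.99 → 188.
NO₂: 756.1 ∈ [627.2, 937.8] ↔ index [101, 150].
101 + (756.1−627.2)·(150−101)/(937.8−627.2) = 101 + 128.9·49/310.6 ≈ 121.34, so AQI = 121.
Sub-indices: CO→341, O₃→368, SO₂→188, NO₂→121. Overall AQI = max = 368; dominant pollutant is O₃.

368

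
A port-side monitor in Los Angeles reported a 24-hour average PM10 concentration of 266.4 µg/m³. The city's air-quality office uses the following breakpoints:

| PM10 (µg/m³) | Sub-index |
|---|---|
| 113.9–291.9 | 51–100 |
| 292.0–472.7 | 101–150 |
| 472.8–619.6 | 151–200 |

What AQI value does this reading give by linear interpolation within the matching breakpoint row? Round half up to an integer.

93

PM10: 266.4 ∈ [113.9, 291.9] ↔ index [51, 100].
51 + (266.4−113.9)·(100−51)/(291.9−113.9) = 51 + 152.5·49/178.0 ≈ 92.98, so AQI = 93.
AQI 93 falls in the Moderate category.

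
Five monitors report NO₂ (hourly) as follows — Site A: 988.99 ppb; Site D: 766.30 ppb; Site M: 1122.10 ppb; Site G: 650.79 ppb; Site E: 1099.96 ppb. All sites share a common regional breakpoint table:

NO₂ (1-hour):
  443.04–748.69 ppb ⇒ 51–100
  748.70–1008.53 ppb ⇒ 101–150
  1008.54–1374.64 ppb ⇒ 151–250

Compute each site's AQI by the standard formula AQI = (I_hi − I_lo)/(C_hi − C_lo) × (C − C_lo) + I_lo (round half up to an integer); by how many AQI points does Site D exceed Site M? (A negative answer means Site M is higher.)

Site A: row 748.70–1008.53 (AQI 101–150). (150−101)·(988.99−748.70)/(1008.53−748.70) + 101 = 49·240.29/259.83 + 101 ≈ 146.32 → 146.
Site D: row 748.70–1008.53 (AQI 101–150). (150−101)·(766.30−748.70)/(1008.53−748.70) + 101 = 49·17.60/259.83 + 101 ≈ 104.32 → 104.
Site M: row 1008.54–1374.64 (AQI 151–250). (250−151)·(1122.10−1008.54)/(1374.64−1008.54) + 151 = 99·113.56/366.10 + 151 ≈ 181.71 → 182.
Site G: 650.79 lies in 443.04–748.69, so I_lo=51, I_hi=100, C_lo=443.04, C_hi=748.69.
(100−51)/(748.69−443.04) × (650.79−443.04) + 51 = 49/305.65 × 207.75 + 51 ≈ 84.31 → 84.
Site E: 1099.96 ∈ [1008.54, 1374.64] ↔ index [151, 250].
151 + (1099.96−1008.54)·(250−151)/(1374.64−1008.54) = 151 + 91.42·99/366.10 ≈ 175.72, so AQI = 176.
AQIs: Site A=146, Site D=104, Site M=182, Site G=84, Site E=176. Site D (104) − Site M (182) = -78.

-78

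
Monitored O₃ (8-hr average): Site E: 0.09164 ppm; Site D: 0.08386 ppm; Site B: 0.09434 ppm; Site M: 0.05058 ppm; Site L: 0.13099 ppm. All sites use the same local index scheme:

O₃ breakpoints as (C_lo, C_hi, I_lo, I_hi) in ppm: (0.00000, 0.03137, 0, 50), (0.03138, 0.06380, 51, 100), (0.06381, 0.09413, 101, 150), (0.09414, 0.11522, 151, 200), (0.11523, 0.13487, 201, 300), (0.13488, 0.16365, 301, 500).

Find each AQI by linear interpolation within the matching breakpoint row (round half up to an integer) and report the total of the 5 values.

Site E: 0.09164 lies in 0.06381–0.09413, so I_lo=101, I_hi=150, C_lo=0.06381, C_hi=0.09413.
(150−101)/(0.09413−0.06381) × (0.09164−0.06381) + 101 = 49/0.03032 × 0.02783 + 101 ≈ 145.98 → 146.
Site D: 0.08386 lies in 0.06381–0.09413, so I_lo=101, I_hi=150, C_lo=0.06381, C_hi=0.09413.
(150−101)/(0.09413−0.06381) × (0.08386−0.06381) + 101 = 49/0.03032 × 0.02005 + 101 ≈ 133.40 → 133.
Site B 0.09434: bracket 0.09414–0.11522 → index 151–200; slope 49/0.02108, offset 0.00020.
AQI = 151 + 49/0.02108·0.00020 ≈ 151.46 ⇒ 151.
Site M: 0.05058 ∈ [0.03138, 0.06380] ↔ index [51, 100].
51 + (0.05058−0.03138)·(100−51)/(0.06380−0.03138) = 51 + 0.01920·49/0.03242 ≈ 80.02, so AQI = 80.
Site L: 0.13099 ∈ [0.11523, 0.13487] ↔ index [201, 300].
201 + (0.13099−0.11523)·(300−201)/(0.13487−0.11523) = 201 + 0.01576·99/0.01964 ≈ 280.44, so AQI = 280.
AQIs: Site E=146, Site D=133, Site B=151, Site M=80, Site L=280. Sum = 146 + 133 + 151 + 80 + 280 = 790.

790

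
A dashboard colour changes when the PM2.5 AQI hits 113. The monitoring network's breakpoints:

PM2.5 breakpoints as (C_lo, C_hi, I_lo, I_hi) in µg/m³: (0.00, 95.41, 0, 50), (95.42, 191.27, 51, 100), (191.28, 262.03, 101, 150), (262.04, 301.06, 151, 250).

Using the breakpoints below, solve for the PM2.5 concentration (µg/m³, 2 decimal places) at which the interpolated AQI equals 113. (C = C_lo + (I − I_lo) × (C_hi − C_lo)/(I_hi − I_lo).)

208.61

AQI 113 lies in the 101–150 band, which corresponds to 191.28–262.03 µg/m³.
C = 191.28 + (113−101)×(262.03−191.28)/(150−101) = 191.28 + 12×70.75/49 ≈ 208.6065 µg/m³ → 208.61 µg/m³ to 2 dp.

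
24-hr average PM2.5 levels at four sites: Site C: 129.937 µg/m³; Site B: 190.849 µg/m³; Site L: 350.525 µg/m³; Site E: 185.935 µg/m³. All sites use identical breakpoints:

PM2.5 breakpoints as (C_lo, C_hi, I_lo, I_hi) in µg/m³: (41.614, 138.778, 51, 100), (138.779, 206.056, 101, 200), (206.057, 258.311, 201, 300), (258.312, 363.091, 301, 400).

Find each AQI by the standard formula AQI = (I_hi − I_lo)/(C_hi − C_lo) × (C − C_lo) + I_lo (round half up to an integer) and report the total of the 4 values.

Site C: row 41.614–138.778 (AQI 51–100). (100−51)·(129.937−41.614)/(138.778−41.614) + 51 = 49·88.323/97.164 + 51 ≈ 95.54 → 96.
Site B: 190.849 ∈ [138.779, 206.056] ↔ index [101, 200].
101 + (190.849−138.779)·(200−101)/(206.056−138.779) = 101 + 52.070·99/67.277 ≈ 177.62, so AQI = 178.
Site L 350.525: bracket 258.312–363.091 → index 301–400; slope 99/104.779, offset 92.213.
AQI = 301 + 99/104.779·92.213 ≈ 388.13 ⇒ 388.
Site E: 185.935 ∈ [138.779, 206.056] ↔ index [101, 200].
101 + (185.935−138.779)·(200−101)/(206.056−138.779) = 101 + 47.156·99/67.277 ≈ 170.39, so AQI = 170.
AQIs: Site C=96, Site B=178, Site L=388, Site E=170. Sum = 96 + 178 + 388 + 170 = 832.

832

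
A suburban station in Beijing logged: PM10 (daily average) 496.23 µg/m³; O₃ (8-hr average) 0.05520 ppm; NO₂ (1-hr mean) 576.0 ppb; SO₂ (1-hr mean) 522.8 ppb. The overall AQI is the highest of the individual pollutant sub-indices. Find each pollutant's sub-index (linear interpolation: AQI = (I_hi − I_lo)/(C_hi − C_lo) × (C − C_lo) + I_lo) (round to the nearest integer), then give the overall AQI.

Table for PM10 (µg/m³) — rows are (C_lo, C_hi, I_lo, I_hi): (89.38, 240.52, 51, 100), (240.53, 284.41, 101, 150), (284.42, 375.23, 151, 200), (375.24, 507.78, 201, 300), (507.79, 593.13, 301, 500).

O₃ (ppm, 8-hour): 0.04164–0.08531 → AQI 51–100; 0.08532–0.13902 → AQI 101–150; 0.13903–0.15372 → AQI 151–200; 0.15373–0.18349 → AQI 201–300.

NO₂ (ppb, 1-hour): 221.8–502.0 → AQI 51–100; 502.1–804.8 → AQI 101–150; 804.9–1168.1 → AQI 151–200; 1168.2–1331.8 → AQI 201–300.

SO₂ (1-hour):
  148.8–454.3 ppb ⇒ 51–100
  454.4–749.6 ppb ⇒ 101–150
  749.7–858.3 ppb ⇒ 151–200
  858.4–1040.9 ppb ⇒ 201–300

PM10: 496.23 ∈ [375.24, 507.78] ↔ index [201, 300].
201 + (496.23−375.24)·(300−201)/(507.78−375.24) = 201 + 120.99·99/132.54 ≈ 291.37, so AQI = 291.
O₃ 0.05520: bracket 0.04164–0.08531 → index 51–100; slope 49/0.04367, offset 0.01356.
AQI = 51 + 49/0.04367·0.01356 ≈ 66.22 ⇒ 66.
NO₂ 576.0: bracket 502.1–804.8 → index 101–150; slope 49/302.7, offset 73.9.
AQI = 101 + 49/302.7·73.9 ≈ 112.96 ⇒ 113.
SO₂: 522.8 ∈ [454.4, 749.6] ↔ index [101, 150].
101 + (522.8−454.4)·(150−101)/(749.6−454.4) = 101 + 68.4·49/295.2 ≈ 112.35, so AQI = 112.
Sub-indices: PM10→291, O₃→66, NO₂→113, SO₂→112. Overall AQI = max = 291; dominant pollutant is PM10.

291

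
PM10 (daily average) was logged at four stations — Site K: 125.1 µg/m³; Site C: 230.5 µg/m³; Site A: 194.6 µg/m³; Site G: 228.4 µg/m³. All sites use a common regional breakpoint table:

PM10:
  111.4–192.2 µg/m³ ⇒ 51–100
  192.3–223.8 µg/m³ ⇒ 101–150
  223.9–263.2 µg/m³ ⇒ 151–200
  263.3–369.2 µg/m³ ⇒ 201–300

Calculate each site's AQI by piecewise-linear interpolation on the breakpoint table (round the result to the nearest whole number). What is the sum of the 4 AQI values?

480

Site K: row 111.4–192.2 (AQI 51–100). (100−51)·(125.1−111.4)/(192.2−111.4) + 51 = 49·13.7/80.8 + 51 ≈ 59.31 → 59.
Site C: 230.5 ∈ [223.9, 263.2] ↔ index [151, 200].
151 + (230.5−223.9)·(200−151)/(263.2−223.9) = 151 + 6.6·49/39.3 ≈ 159.23, so AQI = 159.
Site A: row 192.3–223.8 (AQI 101–150). (150−101)·(194.6−192.3)/(223.8−192.3) + 101 = 49·2.3/31.5 + 101 ≈ 104.58 → 105.
Site G: row 223.9–263.2 (AQI 151–200). (200−151)·(228.4−223.9)/(263.2−223.9) + 151 = 49·4.5/39.3 + 151 ≈ 156.61 → 157.
AQIs: Site K=59, Site C=159, Site A=105, Site G=157. Sum = 59 + 159 + 105 + 157 = 480.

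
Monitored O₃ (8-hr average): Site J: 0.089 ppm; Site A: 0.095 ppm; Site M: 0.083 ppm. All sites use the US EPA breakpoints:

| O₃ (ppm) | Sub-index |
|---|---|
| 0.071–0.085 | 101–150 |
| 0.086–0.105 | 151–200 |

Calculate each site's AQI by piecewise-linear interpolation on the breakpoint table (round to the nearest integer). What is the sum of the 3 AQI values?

Site J 0.089: bracket 0.086–0.105 → index 151–200; slope 49/0.019, offset 0.003.
AQI = 151 + 49/0.019·0.003 ≈ 158.74 ⇒ 159.
Site A: 0.095 lies in 0.086–0.105, so I_lo=151, I_hi=200, C_lo=0.086, C_hi=0.105.
(200−151)/(0.105−0.086) × (0.095−0.086) + 151 = 49/0.019 × 0.009 + 151 ≈ 174.21 → 174.
Site M: row 0.071–0.085 (AQI 101–150). (150−101)·(0.083−0.071)/(0.085−0.071) + 101 = 49·0.012/0.014 + 101 ≈ 143.00 → 143.
AQIs: Site J=159, Site A=174, Site M=143. Sum = 159 + 174 + 143 = 476.

476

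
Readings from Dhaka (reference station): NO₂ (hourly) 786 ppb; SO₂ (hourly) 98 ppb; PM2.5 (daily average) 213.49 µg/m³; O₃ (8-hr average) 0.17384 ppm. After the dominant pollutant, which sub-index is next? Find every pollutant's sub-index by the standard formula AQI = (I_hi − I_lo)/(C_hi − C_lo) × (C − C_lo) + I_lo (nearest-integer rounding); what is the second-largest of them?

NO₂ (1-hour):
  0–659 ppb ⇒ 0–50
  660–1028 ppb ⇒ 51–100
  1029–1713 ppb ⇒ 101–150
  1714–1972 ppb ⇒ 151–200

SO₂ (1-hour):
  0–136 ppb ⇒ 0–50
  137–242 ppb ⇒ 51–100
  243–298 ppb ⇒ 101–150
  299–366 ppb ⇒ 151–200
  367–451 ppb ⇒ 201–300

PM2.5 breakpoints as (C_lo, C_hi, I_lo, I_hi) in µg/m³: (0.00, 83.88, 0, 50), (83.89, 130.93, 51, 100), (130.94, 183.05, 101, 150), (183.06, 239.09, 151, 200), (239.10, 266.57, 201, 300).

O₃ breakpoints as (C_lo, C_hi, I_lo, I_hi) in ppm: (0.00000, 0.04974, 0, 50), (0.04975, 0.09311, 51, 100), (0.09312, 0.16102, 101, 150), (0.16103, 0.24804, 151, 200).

NO₂ 786: bracket 660–1028 → index 51–100; slope 49/368, offset 126.
AQI = 51 + 49/368·126 ≈ 67.78 ⇒ 68.
SO₂: row 0–136 (AQI 0–50). (50−0)·(98−0)/(136−0) + 0 = 50·98/136 + 0 ≈ 36.03 → 36.
PM2.5: 213.49 ∈ [183.06, 239.09] ↔ index [151, 200].
151 + (213.49−183.06)·(200−151)/(239.09−183.06) = 151 + 30.43·49/56.03 ≈ 177.61, so AQI = 178.
O₃ 0.17384: bracket 0.16103–0.24804 → index 151–200; slope 49/0.08701, offset 0.01281.
AQI = 151 + 49/0.08701·0.01281 ≈ 158.21 ⇒ 158.
Sub-indices: NO₂→68, SO₂→36, PM2.5→178, O₃→158. Ranked high→low: 178, 158, 68, 36. Second-highest sub-index = 158.

158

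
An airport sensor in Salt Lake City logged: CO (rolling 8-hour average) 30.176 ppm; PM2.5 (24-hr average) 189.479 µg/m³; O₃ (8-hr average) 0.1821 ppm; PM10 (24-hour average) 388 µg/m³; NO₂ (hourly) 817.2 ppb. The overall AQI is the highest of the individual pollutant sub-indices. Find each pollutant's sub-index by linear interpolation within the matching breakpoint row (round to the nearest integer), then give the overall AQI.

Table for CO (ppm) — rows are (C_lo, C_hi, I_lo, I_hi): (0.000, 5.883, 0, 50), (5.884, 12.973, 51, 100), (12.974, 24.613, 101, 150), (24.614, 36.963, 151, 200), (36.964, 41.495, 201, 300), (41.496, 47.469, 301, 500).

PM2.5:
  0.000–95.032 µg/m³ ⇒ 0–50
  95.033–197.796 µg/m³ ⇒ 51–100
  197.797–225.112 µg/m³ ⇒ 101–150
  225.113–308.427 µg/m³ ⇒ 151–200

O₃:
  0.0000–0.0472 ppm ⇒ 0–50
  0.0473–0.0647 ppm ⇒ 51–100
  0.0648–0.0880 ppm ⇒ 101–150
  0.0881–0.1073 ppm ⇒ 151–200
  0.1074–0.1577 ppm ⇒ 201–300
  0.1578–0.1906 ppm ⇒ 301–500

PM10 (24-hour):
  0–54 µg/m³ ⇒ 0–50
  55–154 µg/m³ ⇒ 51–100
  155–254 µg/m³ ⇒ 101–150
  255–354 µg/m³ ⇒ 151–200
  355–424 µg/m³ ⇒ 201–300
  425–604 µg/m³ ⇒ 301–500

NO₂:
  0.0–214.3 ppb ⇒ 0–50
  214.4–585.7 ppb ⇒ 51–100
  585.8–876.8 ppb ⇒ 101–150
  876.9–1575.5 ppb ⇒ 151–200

CO: 30.176 ∈ [24.614, 36.963] ↔ index [151, 200].
151 + (30.176−24.614)·(200−151)/(36.963−24.614) = 151 + 5.562·49/12.349 ≈ 173.07, so AQI = 173.
PM2.5: 189.479 lies in 95.033–197.796, so I_lo=51, I_hi=100, C_lo=95.033, C_hi=197.796.
(100−51)/(197.796−95.033) × (189.479−95.033) + 51 = 49/102.763 × 94.446 + 51 ≈ 96.03 → 96.
O₃: 0.1821 lies in 0.1578–0.1906, so I_lo=301, I_hi=500, C_lo=0.1578, C_hi=0.1906.
(500−301)/(0.1906−0.1578) × (0.1821−0.1578) + 301 = 199/0.0328 × 0.0243 + 301 ≈ 448.43 → 448.
PM10: row 355–424 (AQI 201–300). (300−201)·(388−355)/(424−355) + 201 = 99·33/69 + 201 ≈ 248.35 → 248.
NO₂: row 585.8–876.8 (AQI 101–150). (150−101)·(817.2−585.8)/(876.8−585.8) + 101 = 49·231.4/291.0 + 101 ≈ 139.96 → 140.
Sub-indices: CO→173, PM2.5→96, O₃→448, PM10→248, NO₂→140. Overall AQI = max = 448; dominant pollutant is O₃.

448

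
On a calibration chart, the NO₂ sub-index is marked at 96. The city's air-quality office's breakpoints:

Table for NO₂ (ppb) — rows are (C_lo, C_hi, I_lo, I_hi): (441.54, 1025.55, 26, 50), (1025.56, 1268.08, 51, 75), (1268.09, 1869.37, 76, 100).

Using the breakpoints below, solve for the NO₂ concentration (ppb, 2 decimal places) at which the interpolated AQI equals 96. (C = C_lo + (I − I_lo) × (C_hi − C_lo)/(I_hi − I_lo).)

AQI 96 lies in the 76–100 band, which corresponds to 1268.09–1869.37 ppb.
C = 1268.09 + (96−76)×(1869.37−1268.09)/(100−76) = 1268.09 + 20×601.28/24 ≈ 1769.1567 ppb → 1769.16 ppb to 2 dp.

1769.16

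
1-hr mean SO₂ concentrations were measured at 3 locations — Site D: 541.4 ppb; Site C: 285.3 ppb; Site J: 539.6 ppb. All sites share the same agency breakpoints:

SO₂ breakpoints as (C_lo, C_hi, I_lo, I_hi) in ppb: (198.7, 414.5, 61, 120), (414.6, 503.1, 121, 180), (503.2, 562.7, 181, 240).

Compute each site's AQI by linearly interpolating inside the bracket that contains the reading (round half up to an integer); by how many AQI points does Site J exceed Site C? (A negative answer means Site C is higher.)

132

Site D: 541.4 lies in 503.2–562.7, so I_lo=181, I_hi=240, C_lo=503.2, C_hi=562.7.
(240−181)/(562.7−503.2) × (541.4−503.2) + 181 = 59/59.5 × 38.2 + 181 ≈ 218.88 → 219.
Site C 285.3: bracket 198.7–414.5 → index 61–120; slope 59/215.8, offset 86.6.
AQI = 61 + 59/215.8·86.6 ≈ 84.68 ⇒ 85.
Site J 539.6: bracket 503.2–562.7 → index 181–240; slope 59/59.5, offset 36.4.
AQI = 181 + 59/59.5·36.4 ≈ 217.09 ⇒ 217.
AQIs: Site D=219, Site C=85, Site J=217. Site J (217) − Site C (85) = 132.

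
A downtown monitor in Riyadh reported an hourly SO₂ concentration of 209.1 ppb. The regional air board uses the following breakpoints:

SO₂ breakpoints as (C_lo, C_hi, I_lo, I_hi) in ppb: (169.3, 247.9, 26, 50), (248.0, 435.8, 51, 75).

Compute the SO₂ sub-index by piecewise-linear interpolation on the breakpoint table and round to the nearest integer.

38

SO₂: row 169.3–247.9 (AQI 26–50). (50−26)·(209.1−169.3)/(247.9−169.3) + 26 = 24·39.8/78.6 + 26 ≈ 38.15 → 38.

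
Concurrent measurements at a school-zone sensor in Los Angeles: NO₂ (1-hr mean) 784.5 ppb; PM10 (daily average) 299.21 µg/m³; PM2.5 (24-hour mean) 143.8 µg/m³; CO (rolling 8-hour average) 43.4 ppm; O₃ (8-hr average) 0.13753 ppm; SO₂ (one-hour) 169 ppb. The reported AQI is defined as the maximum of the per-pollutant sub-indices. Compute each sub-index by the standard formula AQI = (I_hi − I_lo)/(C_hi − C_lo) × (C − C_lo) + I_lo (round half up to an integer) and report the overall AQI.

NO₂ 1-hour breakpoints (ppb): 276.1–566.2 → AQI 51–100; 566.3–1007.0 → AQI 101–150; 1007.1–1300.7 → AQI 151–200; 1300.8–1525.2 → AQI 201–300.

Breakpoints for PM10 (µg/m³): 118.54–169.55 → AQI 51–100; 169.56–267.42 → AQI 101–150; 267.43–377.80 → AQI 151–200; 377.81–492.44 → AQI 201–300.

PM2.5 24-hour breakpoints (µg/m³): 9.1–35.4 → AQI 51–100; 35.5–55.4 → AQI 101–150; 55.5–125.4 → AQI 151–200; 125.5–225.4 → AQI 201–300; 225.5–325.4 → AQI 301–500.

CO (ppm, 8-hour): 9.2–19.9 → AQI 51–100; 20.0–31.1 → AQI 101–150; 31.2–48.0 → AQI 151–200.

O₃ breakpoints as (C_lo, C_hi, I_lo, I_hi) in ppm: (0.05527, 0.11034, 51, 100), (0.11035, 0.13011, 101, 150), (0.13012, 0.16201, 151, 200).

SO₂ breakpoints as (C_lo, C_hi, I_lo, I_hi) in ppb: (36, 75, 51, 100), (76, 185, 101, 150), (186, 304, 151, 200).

219

NO₂: 784.5 lies in 566.3–1007.0, so I_lo=101, I_hi=150, C_lo=566.3, C_hi=1007.0.
(150−101)/(1007.0−566.3) × (784.5−566.3) + 101 = 49/440.7 × 218.2 + 101 ≈ 125.26 → 125.
PM10: 299.21 ∈ [267.43, 377.80] ↔ index [151, 200].
151 + (299.21−267.43)·(200−151)/(377.80−267.43) = 151 + 31.78·49/110.37 ≈ 165.11, so AQI = 165.
PM2.5: 143.8 lies in 125.5–225.4, so I_lo=201, I_hi=300, C_lo=125.5, C_hi=225.4.
(300−201)/(225.4−125.5) × (143.8−125.5) + 201 = 99/99.9 × 18.3 + 201 ≈ 219.14 → 219.
CO: 43.4 ∈ [31.2, 48.0] ↔ index [151, 200].
151 + (43.4−31.2)·(200−151)/(48.0−31.2) = 151 + 12.2·49/16.8 ≈ 186.58, so AQI = 187.
O₃ 0.13753: bracket 0.13012–0.16201 → index 151–200; slope 49/0.03189, offset 0.00741.
AQI = 151 + 49/0.03189·0.00741 ≈ 162.39 ⇒ 162.
SO₂: row 76–185 (AQI 101–150). (150−101)·(169−76)/(185−76) + 101 = 49·93/109 + 101 ≈ 142.81 → 143.
Sub-indices: NO₂→125, PM10→165, PM2.5→219, CO→187, O₃→162, SO₂→143. Overall AQI = max = 219; dominant pollutant is PM2.5.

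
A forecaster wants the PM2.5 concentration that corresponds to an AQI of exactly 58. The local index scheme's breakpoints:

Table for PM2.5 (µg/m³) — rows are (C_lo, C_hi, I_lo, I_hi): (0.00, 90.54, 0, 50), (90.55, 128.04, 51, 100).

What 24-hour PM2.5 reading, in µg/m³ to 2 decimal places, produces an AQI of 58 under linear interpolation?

AQI 58 lies in the 51–100 band, which corresponds to 90.55–128.04 µg/m³.
C = 90.55 + (58−51)×(128.04−90.55)/(100−51) = 90.55 + 7×37.49/49 ≈ 95.9057 µg/m³ → 95.91 µg/m³ to 2 dp.

95.91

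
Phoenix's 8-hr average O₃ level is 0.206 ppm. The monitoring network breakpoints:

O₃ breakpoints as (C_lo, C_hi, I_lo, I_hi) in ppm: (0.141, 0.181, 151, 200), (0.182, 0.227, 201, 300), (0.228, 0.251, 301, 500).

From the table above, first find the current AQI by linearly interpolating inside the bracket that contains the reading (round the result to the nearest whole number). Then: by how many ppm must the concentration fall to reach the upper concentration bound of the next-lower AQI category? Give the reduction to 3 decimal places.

O₃: 0.206 lies in 0.182–0.227, so I_lo=201, I_hi=300, C_lo=0.182, C_hi=0.227.
(300−201)/(0.227−0.182) × (0.206−0.182) + 201 = 99/0.045 × 0.024 + 201 ≈ 253.80 → 254.
Current AQI 254 is in the Very Unhealthy range (201–300). The next-lower category tops out at AQI 200, whose upper concentration bound is 0.181 ppm.
Reduction needed = 0.206 − 0.181 = 0.025 ppm.

0.025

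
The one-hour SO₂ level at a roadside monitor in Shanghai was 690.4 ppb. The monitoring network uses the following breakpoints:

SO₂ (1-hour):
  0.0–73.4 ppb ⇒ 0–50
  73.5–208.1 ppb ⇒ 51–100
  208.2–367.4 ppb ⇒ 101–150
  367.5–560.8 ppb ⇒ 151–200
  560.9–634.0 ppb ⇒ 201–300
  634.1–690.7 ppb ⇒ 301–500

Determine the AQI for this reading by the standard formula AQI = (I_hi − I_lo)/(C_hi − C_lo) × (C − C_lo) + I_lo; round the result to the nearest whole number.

499

SO₂ 690.4: bracket 634.1–690.7 → index 301–500; slope 199/56.6, offset 56.3.
AQI = 301 + 199/56.6·56.3 ≈ 498.95 ⇒ 499.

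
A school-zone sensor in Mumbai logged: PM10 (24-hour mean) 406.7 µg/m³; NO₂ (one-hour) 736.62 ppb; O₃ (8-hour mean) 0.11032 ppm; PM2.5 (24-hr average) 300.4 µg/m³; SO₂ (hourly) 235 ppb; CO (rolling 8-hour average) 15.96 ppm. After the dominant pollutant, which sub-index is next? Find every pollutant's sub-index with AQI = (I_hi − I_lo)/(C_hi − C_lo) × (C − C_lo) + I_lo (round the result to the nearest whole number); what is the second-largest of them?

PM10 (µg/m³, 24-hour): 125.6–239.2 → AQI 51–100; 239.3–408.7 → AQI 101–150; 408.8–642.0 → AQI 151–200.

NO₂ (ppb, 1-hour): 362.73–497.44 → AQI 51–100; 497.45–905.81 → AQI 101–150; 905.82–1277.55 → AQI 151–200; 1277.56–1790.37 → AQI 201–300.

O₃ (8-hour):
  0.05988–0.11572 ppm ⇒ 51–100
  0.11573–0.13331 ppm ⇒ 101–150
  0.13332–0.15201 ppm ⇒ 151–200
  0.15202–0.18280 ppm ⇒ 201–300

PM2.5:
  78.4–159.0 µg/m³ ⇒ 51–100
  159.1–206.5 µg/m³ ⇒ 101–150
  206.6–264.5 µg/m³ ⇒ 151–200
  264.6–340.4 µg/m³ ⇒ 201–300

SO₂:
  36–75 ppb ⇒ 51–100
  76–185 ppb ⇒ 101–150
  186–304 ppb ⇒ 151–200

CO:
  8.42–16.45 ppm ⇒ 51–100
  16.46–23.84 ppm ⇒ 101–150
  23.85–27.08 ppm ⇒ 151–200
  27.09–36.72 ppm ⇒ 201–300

PM10: 406.7 lies in 239.3–408.7, so I_lo=101, I_hi=150, C_lo=239.3, C_hi=408.7.
(150−101)/(408.7−239.3) × (406.7−239.3) + 101 = 49/169.4 × 167.4 + 101 ≈ 149.42 → 149.
NO₂: 736.62 lies in 497.45–905.81, so I_lo=101, I_hi=150, C_lo=497.45, C_hi=905.81.
(150−101)/(905.81−497.45) × (736.62−497.45) + 101 = 49/408.36 × 239.17 + 101 ≈ 129.70 → 130.
O₃: 0.11032 ∈ [0.05988, 0.11572] ↔ index [51, 100].
51 + (0.11032−0.05988)·(100−51)/(0.11572−0.05988) = 51 + 0.05044·49/0.05584 ≈ 95.26, so AQI = 95.
PM2.5: row 264.6–340.4 (AQI 201–300). (300−201)·(300.4−264.6)/(340.4−264.6) + 201 = 99·35.8/75.8 + 201 ≈ 247.76 → 248.
SO₂: 235 ∈ [186, 304] ↔ index [151, 200].
151 + (235−186)·(200−151)/(304−186) = 151 + 49·49/118 ≈ 171.35, so AQI = 171.
CO 15.96: bracket 8.42–16.45 → index 51–100; slope 49/8.03, offset 7.54.
AQI = 51 + 49/8.03·7.54 ≈ 97.01 ⇒ 97.
Sub-indices: PM10→149, NO₂→130, O₃→95, PM2.5→248, SO₂→171, CO→97. Ranked high→low: 248, 171, 149, 130, 97, 95. Second-highest sub-index = 171.

171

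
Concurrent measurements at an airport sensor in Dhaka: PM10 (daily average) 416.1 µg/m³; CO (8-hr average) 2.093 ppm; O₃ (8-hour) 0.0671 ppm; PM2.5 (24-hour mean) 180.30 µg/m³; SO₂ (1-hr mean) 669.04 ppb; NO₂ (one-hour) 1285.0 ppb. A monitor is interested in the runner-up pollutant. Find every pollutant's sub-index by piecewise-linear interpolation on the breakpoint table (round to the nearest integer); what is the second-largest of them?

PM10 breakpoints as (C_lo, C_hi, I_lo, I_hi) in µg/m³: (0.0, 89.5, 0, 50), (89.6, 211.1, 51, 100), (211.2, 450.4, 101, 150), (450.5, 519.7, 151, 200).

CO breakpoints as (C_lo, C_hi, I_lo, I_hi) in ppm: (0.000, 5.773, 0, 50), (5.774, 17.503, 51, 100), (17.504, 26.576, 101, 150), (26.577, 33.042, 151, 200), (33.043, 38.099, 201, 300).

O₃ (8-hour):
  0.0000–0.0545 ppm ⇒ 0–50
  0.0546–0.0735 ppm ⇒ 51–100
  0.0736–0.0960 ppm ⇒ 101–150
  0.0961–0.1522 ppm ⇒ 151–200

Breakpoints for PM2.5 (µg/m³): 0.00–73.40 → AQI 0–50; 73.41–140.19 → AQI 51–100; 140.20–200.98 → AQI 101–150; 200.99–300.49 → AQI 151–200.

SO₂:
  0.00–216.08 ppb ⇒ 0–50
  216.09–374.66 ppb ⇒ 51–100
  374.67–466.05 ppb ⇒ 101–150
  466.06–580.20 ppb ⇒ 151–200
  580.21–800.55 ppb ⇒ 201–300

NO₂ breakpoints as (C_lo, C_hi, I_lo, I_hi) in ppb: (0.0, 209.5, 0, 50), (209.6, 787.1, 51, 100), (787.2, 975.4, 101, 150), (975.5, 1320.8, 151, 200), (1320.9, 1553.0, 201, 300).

195

PM10 416.1: bracket 211.2–450.4 → index 101–150; slope 49/239.2, offset 204.9.
AQI = 101 + 49/239.2·204.9 ≈ 142.97 ⇒ 143.
CO: 2.093 ∈ [0.000, 5.773] ↔ index [0, 50].
0 + (2.093−0.000)·(50−0)/(5.773−0.000) = 0 + 2.093·50/5.773 ≈ 18.13, so AQI = 18.
O₃: 0.0671 lies in 0.0546–0.0735, so I_lo=51, I_hi=100, C_lo=0.0546, C_hi=0.0735.
(100−51)/(0.0735−0.0546) × (0.0671−0.0546) + 51 = 49/0.0189 × 0.0125 + 51 ≈ 83.41 → 83.
PM2.5 180.30: bracket 140.20–200.98 → index 101–150; slope 49/60.78, offset 40.10.
AQI = 101 + 49/60.78·40.10 ≈ 133.33 ⇒ 133.
SO₂: 669.04 lies in 580.21–800.55, so I_lo=201, I_hi=300, C_lo=580.21, C_hi=800.55.
(300−201)/(800.55−580.21) × (669.04−580.21) + 201 = 99/220.34 × 88.83 + 201 ≈ 240.91 → 241.
NO₂: row 975.5–1320.8 (AQI 151–200). (200−151)·(1285.0−975.5)/(1320.8−975.5) + 151 = 49·309.5/345.3 + 151 ≈ 194.92 → 195.
Sub-indices: PM10→143, CO→18, O₃→83, PM2.5→133, SO₂→241, NO₂→195. Ranked high→low: 241, 195, 143, 133, 83, 18. Second-highest sub-index = 195.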